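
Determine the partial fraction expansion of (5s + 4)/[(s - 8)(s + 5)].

At s=8: A = (5·8 + 4)/(8 + 5) = 44/13. At s=-5: B = (5·(-5) + 4)/(-5 - 8) = 21/13
Result: (44/13)/(s - 8) + (21/13)/(s + 5)


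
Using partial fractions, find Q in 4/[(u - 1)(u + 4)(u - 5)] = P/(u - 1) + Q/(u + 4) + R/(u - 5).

Cover-up at u = -4: Q = 4/[(-4 - 1)(-4 - 5)] = 4/[(-5)(-9)] = 4/45


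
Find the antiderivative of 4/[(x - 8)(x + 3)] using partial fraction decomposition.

Decompose: 4/[(x - 8)(x + 3)] = (4/11)/(x - 8) - (4/11)/(x + 3). Integrate each term: (4/11) ln|(x - 8)| - (4/11) ln|(x + 3)| + C


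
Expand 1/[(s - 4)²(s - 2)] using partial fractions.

Cover-up at s=2: γ = 1/(2 - 4)² = 1/4. Cover-up at s=4: β = 1/(4 - 2) = 1/2. Comparing s² coeff: α = -γ = -1/4
Result: (-1/4)/(s - 4) + (1/2)/(s - 4)² + (1/4)/(s - 2)


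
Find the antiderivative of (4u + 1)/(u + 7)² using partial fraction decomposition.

Decompose: P = 4, Q = 4·(-7) + 1 = -27, so (4u + 1)/(u + 7)² = 4/(u + 7) - 27/(u + 7)². Integrate: ∫ P/(u + 7) du = 4 ln|(u + 7)|; ∫ Q/(u + 7)² du = 27/(u + 7). Sum: 4 ln|(u + 7)| + 27/(u + 7) + C


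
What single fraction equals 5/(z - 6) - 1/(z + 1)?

Common denominator (z - 6)(z + 1). Numerator: 5(z + 1) - 1(z - 6) = (5z + 5) - (z - 6) = 4z + 11
Result: (4z + 11)/[(z - 6)(z + 1)]


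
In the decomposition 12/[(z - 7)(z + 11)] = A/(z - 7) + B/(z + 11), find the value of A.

Cover-up at z = 7: A = 12/(7 + 11) = 12/18 = 2/3


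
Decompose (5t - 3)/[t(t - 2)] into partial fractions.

At t=0: A = (5·0 - 3)/(0 - 2) = 3/2. At t=2: B = (5·2 - 3)/(2 - 0) = 7/2
Result: (3/2)/t + (7/2)/(t - 2)


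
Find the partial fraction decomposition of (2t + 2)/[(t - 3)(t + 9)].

At t=3: α = (2·3 + 2)/(3 + 9) = 2/3. At t=-9: β = (2·(-9) + 2)/(-9 - 3) = 4/3
Result: (2/3)/(t - 3) + (4/3)/(t + 9)


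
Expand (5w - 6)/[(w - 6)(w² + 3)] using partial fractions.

At w=6: A = (5·6 - 6)/(6² + 3) = 8/13. B = -A = -8/13, C = 5 - 6·A = 17/13
Result: (8/13)/(w - 6) - ((8/13)w - 17/13)/(w² + 3)


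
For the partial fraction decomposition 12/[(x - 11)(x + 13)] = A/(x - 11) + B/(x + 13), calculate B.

Cover-up at x = -13: B = 12/(-13 - 11) = -12/24 = -1/2


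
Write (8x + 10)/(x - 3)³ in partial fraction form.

(8x + 10) = A(x - 3)² + B(x - 3) + C. At x = 3: C = 8·3 + 10 = 34. Coefficients: A = 0, B = 8
Result: 8/(x - 3)² + 34/(x - 3)³


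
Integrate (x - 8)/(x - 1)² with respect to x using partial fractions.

Decompose: α = 1, β = 1·1 - 8 = -7, so (x - 8)/(x - 1)² = 1/(x - 1) - 7/(x - 1)². Integrate: ∫ α/(x - 1) dx = ln|(x - 1)|; ∫ β/(x - 1)² dx = 7/(x - 1). Sum: ln|(x - 1)| + 7/(x - 1) + C


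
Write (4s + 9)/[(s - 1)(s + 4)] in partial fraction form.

At s=1: α = (4·1 + 9)/(1 + 4) = 13/5. At s=-4: β = (4·(-4) + 9)/(-4 - 1) = 7/5
Result: (13/5)/(s - 1) + (7/5)/(s + 4)


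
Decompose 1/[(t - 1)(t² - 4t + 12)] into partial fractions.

Cover-up at t = 1: A = 1/(1² - 4·1 + 12) = 1/9. Then B = -A = -1/9, C = -A·(-4 + 1) = 1/3
Result: (1/9)/(t - 1) - ((1/9)t - 1/3)/(t² - 4t + 12)


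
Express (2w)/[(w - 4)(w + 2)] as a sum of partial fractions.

At w=4: A = (2·4 + 0)/(4 + 2) = 4/3. At w=-2: B = (2·(-2) + 0)/(-2 - 4) = 2/3
Result: (4/3)/(w - 4) + (2/3)/(w + 2)


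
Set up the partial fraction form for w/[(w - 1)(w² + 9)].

Linear + irreducible quadratic: P/(w - 1) + (Qw + R)/(w² + 9)


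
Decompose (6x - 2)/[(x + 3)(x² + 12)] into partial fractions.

At x=-3: A = (6·(-3) - 2)/((-3)² + 12) = -20/21. B = -A = 20/21, C = 6 - (-3)·A = 22/7
Result: (-20/21)/(x + 3) + ((20/21)x + 22/7)/(x² + 12)


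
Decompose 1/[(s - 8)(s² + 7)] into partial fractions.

Cover-up at s = 8: A = 1/(8² + 7) = 1/71. Then B = -A = -1/71, C = -A·(0 + 8) = -8/71
Result: (1/71)/(s - 8) - ((1/71)s + 8/71)/(s² + 7)


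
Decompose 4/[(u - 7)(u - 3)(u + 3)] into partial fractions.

Using cover-up method: P = 1/10, Q = -1/6, R = 1/15
Result: (1/10)/(u - 7) - (1/6)/(u - 3) + (1/15)/(u + 3)


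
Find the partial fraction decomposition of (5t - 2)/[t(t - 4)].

At t=0: P = (5·0 - 2)/(0 - 4) = 1/2. At t=4: Q = (5·4 - 2)/(4 - 0) = 9/2
Result: (1/2)/t + (9/2)/(t - 4)


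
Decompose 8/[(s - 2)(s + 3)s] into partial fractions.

Using cover-up method: P = 4/5, Q = 8/15, R = -4/3
Result: (4/5)/(s - 2) + (8/15)/(s + 3) - (4/3)/s


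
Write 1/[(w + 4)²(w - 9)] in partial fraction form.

Cover-up at w=9: R = 1/(9 + 4)² = 1/169. Cover-up at w=-4: Q = 1/(-4 - 9) = -1/13. Comparing w² coeff: P = -R = -1/169
Result: (-1/169)/(w + 4) - (1/13)/(w + 4)² + (1/169)/(w - 9)


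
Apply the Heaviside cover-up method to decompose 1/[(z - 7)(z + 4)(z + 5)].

Cover (z - 7), z=7: P = 1/[(7 + 4)(7 + 5)] = 1/132. Cover (z + 4), z=-4: Q = 1/[(-4 - 7)(-4 + 5)] = -1/11. Cover (z + 5), z=-5: R = 1/[(-5 - 7)(-5 + 4)] = 1/12.
Result: (1/132)/(z - 7) - (1/11)/(z + 4) + (1/12)/(z + 5)


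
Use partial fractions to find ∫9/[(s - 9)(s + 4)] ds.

Decompose: 9/[(s - 9)(s + 4)] = (9/13)/(s - 9) - (9/13)/(s + 4). Integrate each term: (9/13) ln|(s - 9)| - (9/13) ln|(s + 4)| + C


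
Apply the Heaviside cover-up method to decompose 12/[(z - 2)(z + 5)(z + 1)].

Cover (z - 2), z=2: A = 12/[(2 + 5)(2 + 1)] = 4/7. Cover (z + 5), z=-5: B = 12/[(-5 - 2)(-5 + 1)] = 3/7. Cover (z + 1), z=-1: C = 12/[(-1 - 2)(-1 + 5)] = -1.
Result: (4/7)/(z - 2) + (3/7)/(z + 5) - 1/(z + 1)


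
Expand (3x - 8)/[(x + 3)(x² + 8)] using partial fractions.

At x=-3: A = (3·(-3) - 8)/((-3)² + 8) = -1. B = -A = 1, C = 3 - (-3)·A = 0
Result: -1/(x + 3) + (x)/(x² + 8)


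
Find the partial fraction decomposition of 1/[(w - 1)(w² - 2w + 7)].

Cover-up at w = 1: α = 1/(1² - 2·1 + 7) = 1/6. Then β = -α = -1/6, γ = -α·(-2 + 1) = 1/6
Result: (1/6)/(w - 1) - ((1/6)w - 1/6)/(w² - 2w + 7)


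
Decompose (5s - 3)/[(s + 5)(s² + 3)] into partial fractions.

At s=-5: A = (5·(-5) - 3)/((-5)² + 3) = -1. B = -A = 1, C = 5 - (-5)·A = 0
Result: -1/(s + 5) + (s)/(s² + 3)


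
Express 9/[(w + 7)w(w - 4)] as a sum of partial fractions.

Using cover-up method: α = 9/77, β = -9/28, γ = 9/44
Result: (9/77)/(w + 7) - (9/28)/w + (9/44)/(w - 4)


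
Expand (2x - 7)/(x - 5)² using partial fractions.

(2x - 7) = A(x - 5) + B. At x = 5: B = 2·5 - 7 = 3. Coeff of x: A = 2
Result: 2/(x - 5) + 3/(x - 5)²


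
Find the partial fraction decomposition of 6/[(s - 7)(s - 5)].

6/(s - 7)(s - 5) = P/(s - 7) + Q/(s - 5). P = 6/(7 - 5) = 3, Q = 6/(5 - 7) = -3
Result: 3/(s - 7) - 3/(s - 5)


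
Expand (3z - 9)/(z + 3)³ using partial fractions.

(3z - 9) = α(z + 3)² + β(z + 3) + γ. At z = -3: γ = 3·(-3) - 9 = -18. Coefficients: α = 0, β = 3
Result: 3/(z + 3)² - 18/(z + 3)³


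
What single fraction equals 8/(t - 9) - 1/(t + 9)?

Common denominator (t - 9)(t + 9). Numerator: 8(t + 9) - 1(t - 9) = (8t + 72) - (t - 9) = 7t + 81
Result: (7t + 81)/[(t - 9)(t + 9)]


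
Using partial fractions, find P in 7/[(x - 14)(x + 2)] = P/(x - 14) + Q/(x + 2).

Cover-up at x = 14: P = 7/(14 + 2) = 7/16


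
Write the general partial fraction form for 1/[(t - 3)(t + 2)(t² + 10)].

Two linear + quadratic: P/(t - 3) + Q/(t + 2) + (Rt + S)/(t² + 10)


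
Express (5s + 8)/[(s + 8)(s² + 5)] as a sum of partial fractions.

At s=-8: P = (5·(-8) + 8)/((-8)² + 5) = -32/69. Q = -P = 32/69, R = 5 - (-8)·P = 89/69
Result: (-32/69)/(s + 8) + ((32/69)s + 89/69)/(s² + 5)


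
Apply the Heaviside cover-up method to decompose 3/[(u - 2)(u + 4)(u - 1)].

Cover (u - 2), u=2: α = 3/[(2 + 4)(2 - 1)] = 1/2. Cover (u + 4), u=-4: β = 3/[(-4 - 2)(-4 - 1)] = 1/10. Cover (u - 1), u=1: γ = 3/[(1 - 2)(1 + 4)] = -3/5.
Result: (1/2)/(u - 2) + (1/10)/(u + 4) - (3/5)/(u - 1)


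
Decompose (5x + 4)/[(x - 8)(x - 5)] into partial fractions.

At x=8: P = (5·8 + 4)/(8 - 5) = 44/3. At x=5: Q = (5·5 + 4)/(5 - 8) = -29/3
Result: (44/3)/(x - 8) - (29/3)/(x - 5)


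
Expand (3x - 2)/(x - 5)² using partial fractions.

(3x - 2) = P(x - 5) + Q. At x = 5: Q = 3·5 - 2 = 13. Coeff of x: P = 3
Result: 3/(x - 5) + 13/(x - 5)²


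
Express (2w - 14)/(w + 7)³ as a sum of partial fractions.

(2w - 14) = A(w + 7)² + B(w + 7) + C. At w = -7: C = 2·(-7) - 14 = -28. Coefficients: A = 0, B = 2
Result: 2/(w + 7)² - 28/(w + 7)³


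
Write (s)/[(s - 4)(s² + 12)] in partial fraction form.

At s=4: α = (1·4 + 0)/(4² + 12) = 1/7. β = -α = -1/7, γ = 1 - 4·α = 3/7
Result: (1/7)/(s - 4) - ((1/7)s - 3/7)/(s² + 12)


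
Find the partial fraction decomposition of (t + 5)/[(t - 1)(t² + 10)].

At t=1: α = (1·1 + 5)/(1² + 10) = 6/11. β = -α = -6/11, γ = 1 - 1·α = 5/11
Result: (6/11)/(t - 1) - ((6/11)t - 5/11)/(t² + 10)


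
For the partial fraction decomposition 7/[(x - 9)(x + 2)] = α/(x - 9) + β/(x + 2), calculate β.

Cover-up at x = -2: β = 7/(-2 - 9) = -7/11


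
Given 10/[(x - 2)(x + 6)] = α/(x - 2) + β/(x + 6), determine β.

Cover-up at x = -6: β = 10/(-6 - 2) = -10/8 = -5/4


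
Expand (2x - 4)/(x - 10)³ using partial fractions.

(2x - 4) = A(x - 10)² + B(x - 10) + C. At x = 10: C = 2·10 - 4 = 16. Coefficients: A = 0, B = 2
Result: 2/(x - 10)² + 16/(x - 10)³


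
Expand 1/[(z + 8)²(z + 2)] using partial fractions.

Cover-up at z=-2: C = 1/(-2 + 8)² = 1/36. Cover-up at z=-8: B = 1/(-8 + 2) = -1/6. Comparing z² coeff: A = -C = -1/36
Result: (-1/36)/(z + 8) - (1/6)/(z + 8)² + (1/36)/(z + 2)


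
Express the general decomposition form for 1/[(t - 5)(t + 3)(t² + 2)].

Two linear + quadratic: A/(t - 5) + B/(t + 3) + (Ct + D)/(t² + 2)


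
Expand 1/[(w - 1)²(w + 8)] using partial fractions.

Cover-up at w=-8: R = 1/(-8 - 1)² = 1/81. Cover-up at w=1: Q = 1/(1 + 8) = 1/9. Comparing w² coeff: P = -R = -1/81
Result: (-1/81)/(w - 1) + (1/9)/(w - 1)² + (1/81)/(w + 8)


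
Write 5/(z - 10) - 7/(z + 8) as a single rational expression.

Common denominator (z - 10)(z + 8). Numerator: 5(z + 8) - 7(z - 10) = (5z + 40) - (7z - 70) = -2z + 110
Result: (-2z + 110)/[(z - 10)(z + 8)]


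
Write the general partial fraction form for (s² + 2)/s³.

Repeated linear factor (power 3): α/s + β/s² + γ/s³


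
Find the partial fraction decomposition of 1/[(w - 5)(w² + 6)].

Cover-up at w = 5: A = 1/(5² + 6) = 1/31. Then B = -A = -1/31, C = -A·(0 + 5) = -5/31
Result: (1/31)/(w - 5) - ((1/31)w + 5/31)/(w² + 6)


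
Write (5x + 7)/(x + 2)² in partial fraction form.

(5x + 7) = α(x + 2) + β. At x = -2: β = 5·(-2) + 7 = -3. Coeff of x: α = 5
Result: 5/(x + 2) - 3/(x + 2)²


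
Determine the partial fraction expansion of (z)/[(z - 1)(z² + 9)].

At z=1: A = (1·1 + 0)/(1² + 9) = 1/10. B = -A = -1/10, C = 1 - 1·A = 9/10
Result: (1/10)/(z - 1) - ((1/10)z - 9/10)/(z² + 9)


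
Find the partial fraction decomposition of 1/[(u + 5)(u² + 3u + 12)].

Cover-up at u = -5: A = 1/((-5)² + 3·(-5) + 12) = 1/22. Then B = -A = -1/22, C = -A·(3 - 5) = 1/11
Result: (1/22)/(u + 5) - ((1/22)u - 1/11)/(u² + 3u + 12)


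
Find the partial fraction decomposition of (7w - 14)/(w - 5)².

(7w - 14) = α(w - 5) + β. At w = 5: β = 7·5 - 14 = 21. Coeff of w: α = 7
Result: 7/(w - 5) + 21/(w - 5)²


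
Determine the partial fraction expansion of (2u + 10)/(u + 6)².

(2u + 10) = α(u + 6) + β. At u = -6: β = 2·(-6) + 10 = -2. Coeff of u: α = 2
Result: 2/(u + 6) - 2/(u + 6)²


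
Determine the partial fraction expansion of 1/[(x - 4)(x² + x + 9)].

Cover-up at x = 4: α = 1/(4² + 1·4 + 9) = 1/29. Then β = -α = -1/29, γ = -α·(1 + 4) = -5/29
Result: (1/29)/(x - 4) - ((1/29)x + 5/29)/(x² + x + 9)


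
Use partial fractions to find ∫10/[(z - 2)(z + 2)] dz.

Decompose: 10/[(z - 2)(z + 2)] = (5/2)/(z - 2) - (5/2)/(z + 2). Integrate each term: (5/2) ln|(z - 2)| - (5/2) ln|(z + 2)| + C


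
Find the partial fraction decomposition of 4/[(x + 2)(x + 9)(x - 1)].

Using cover-up method: P = -4/21, Q = 2/35, R = 2/15
Result: (-4/21)/(x + 2) + (2/35)/(x + 9) + (2/15)/(x - 1)


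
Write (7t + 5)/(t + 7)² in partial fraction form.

(7t + 5) = P(t + 7) + Q. At t = -7: Q = 7·(-7) + 5 = -44. Coeff of t: P = 7
Result: 7/(t + 7) - 44/(t + 7)²


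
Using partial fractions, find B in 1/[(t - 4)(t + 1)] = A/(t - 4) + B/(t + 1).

Cover-up at t = -1: B = 1/(-1 - 4) = -1/5


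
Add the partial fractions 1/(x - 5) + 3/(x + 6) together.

Common denominator (x - 5)(x + 6). Numerator: 1(x + 6) + 3(x - 5) = (x + 6) + (3x - 15) = 4x - 9
Result: (4x - 9)/[(x - 5)(x + 6)]


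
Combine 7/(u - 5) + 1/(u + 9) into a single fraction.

Common denominator (u - 5)(u + 9). Numerator: 7(u + 9) + 1(u - 5) = (7u + 63) + (u - 5) = 8u + 58
Result: (8u + 58)/[(u - 5)(u + 9)]


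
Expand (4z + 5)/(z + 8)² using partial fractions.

(4z + 5) = A(z + 8) + B. At z = -8: B = 4·(-8) + 5 = -27. Coeff of z: A = 4
Result: 4/(z + 8) - 27/(z + 8)²


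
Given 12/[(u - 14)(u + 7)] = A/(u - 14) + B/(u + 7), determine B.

Cover-up at u = -7: B = 12/(-7 - 14) = -12/21 = -4/7


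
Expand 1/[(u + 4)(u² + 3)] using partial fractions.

Cover-up at u = -4: α = 1/((-4)² + 3) = 1/19. Then β = -α = -1/19, γ = -α·(0 - 4) = 4/19
Result: (1/19)/(u + 4) - ((1/19)u - 4/19)/(u² + 3)


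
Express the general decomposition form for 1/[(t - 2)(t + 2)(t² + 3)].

Two linear + quadratic: A/(t - 2) + B/(t + 2) + (Ct + D)/(t² + 3)


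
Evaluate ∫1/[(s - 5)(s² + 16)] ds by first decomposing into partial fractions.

Cover-up at s=5: α = 1/(5²+16) = 1/41. Coeff matching: β = -1/41, γ = -5/41. Decomposition: (1/41)/(s - 5) - ((1/41)s + 5/41)/(s² + 16). Integrate: linear → ln, quadratic → (1/2)ln + arctan: (1/41) ln|(s - 5)| - (1/82) ln(s² + 16) - (5/164) arctan(s/4) + C


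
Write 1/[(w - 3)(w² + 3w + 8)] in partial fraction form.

Cover-up at w = 3: P = 1/(3² + 3·3 + 8) = 1/26. Then Q = -P = -1/26, R = -P·(3 + 3) = -3/13
Result: (1/26)/(w - 3) - ((1/26)w + 3/13)/(w² + 3w + 8)


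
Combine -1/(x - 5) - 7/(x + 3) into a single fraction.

Common denominator (x - 5)(x + 3). Numerator: -1(x + 3) - 7(x - 5) = (-x - 3) - (7x - 35) = -8x + 32
Result: (-8x + 32)/[(x - 5)(x + 3)]


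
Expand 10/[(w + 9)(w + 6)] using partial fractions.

10/(w + 9)(w + 6) = α/(w + 9) + β/(w + 6). α = 10/(-9 + 6) = -10/3, β = 10/(-6 + 9) = 10/3
Result: (-10/3)/(w + 9) + (10/3)/(w + 6)


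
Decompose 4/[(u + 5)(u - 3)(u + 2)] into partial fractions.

Using cover-up method: α = 1/6, β = 1/10, γ = -4/15
Result: (1/6)/(u + 5) + (1/10)/(u - 3) - (4/15)/(u + 2)


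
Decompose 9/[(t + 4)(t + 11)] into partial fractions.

9/(t + 4)(t + 11) = P/(t + 4) + Q/(t + 11). P = 9/(-4 + 11) = 9/7, Q = 9/(-11 + 4) = -9/7
Result: (9/7)/(t + 4) - (9/7)/(t + 11)


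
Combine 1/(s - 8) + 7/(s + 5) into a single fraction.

Common denominator (s - 8)(s + 5). Numerator: 1(s + 5) + 7(s - 8) = (s + 5) + (7s - 56) = 8s - 51
Result: (8s - 51)/[(s - 8)(s + 5)]


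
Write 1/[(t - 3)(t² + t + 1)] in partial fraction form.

Cover-up at t = 3: A = 1/(3² + 1·3 + 1) = 1/13. Then B = -A = -1/13, C = -A·(1 + 3) = -4/13
Result: (1/13)/(t - 3) - ((1/13)t + 4/13)/(t² + t + 1)


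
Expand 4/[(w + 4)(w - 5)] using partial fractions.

4/(w + 4)(w - 5) = α/(w + 4) + β/(w - 5). α = 4/(-4 - 5) = -4/9, β = 4/(5 + 4) = 4/9
Result: (-4/9)/(w + 4) + (4/9)/(w - 5)


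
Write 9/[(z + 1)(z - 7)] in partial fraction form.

9/(z + 1)(z - 7) = α/(z + 1) + β/(z - 7). α = 9/(-1 - 7) = -9/8, β = 9/(7 + 1) = 9/8
Result: (-9/8)/(z + 1) + (9/8)/(z - 7)


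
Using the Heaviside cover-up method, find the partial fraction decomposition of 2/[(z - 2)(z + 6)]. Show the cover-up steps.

Cover (z - 2): set z=2, get A = 2/(2 + 6) = 1/4. Cover (z + 6): set z=-6, get B = 2/(-6 - 2) = -1/4.
Result: (1/4)/(z - 2) - (1/4)/(z + 6)


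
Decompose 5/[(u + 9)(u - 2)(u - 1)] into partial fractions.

Using cover-up method: α = 1/22, β = 5/11, γ = -1/2
Result: (1/22)/(u + 9) + (5/11)/(u - 2) - (1/2)/(u - 1)


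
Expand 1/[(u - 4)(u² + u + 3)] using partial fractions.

Cover-up at u = 4: A = 1/(4² + 1·4 + 3) = 1/23. Then B = -A = -1/23, C = -A·(1 + 4) = -5/23
Result: (1/23)/(u - 4) - ((1/23)u + 5/23)/(u² + u + 3)


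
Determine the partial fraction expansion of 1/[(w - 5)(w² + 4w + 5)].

Cover-up at w = 5: P = 1/(5² + 4·5 + 5) = 1/50. Then Q = -P = -1/50, R = -P·(4 + 5) = -9/50
Result: (1/50)/(w - 5) - ((1/50)w + 9/50)/(w² + 4w + 5)


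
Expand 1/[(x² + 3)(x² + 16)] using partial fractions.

Coefficient matching gives A = C = 0, B = 1/(16-3) = 1/13, D = -B = -1/13
Result: (1/13)/(x² + 3) - (1/13)/(x² + 16)


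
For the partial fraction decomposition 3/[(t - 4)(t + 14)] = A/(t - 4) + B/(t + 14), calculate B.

Cover-up at t = -14: B = 3/(-14 - 4) = -3/18 = -1/6


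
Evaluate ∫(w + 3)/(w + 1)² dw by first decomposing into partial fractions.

Decompose: α = 1, β = 1·(-1) + 3 = 2, so (w + 3)/(w + 1)² = 1/(w + 1) + 2/(w + 1)². Integrate: ∫ α/(w + 1) dw = ln|(w + 1)|; ∫ β/(w + 1)² dw = -2/(w + 1). Sum: ln|(w + 1)| - 2/(w + 1) + C


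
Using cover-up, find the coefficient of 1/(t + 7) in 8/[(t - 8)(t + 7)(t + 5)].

Cover (t + 7), set t=-7: 8/[(-7 - 8)(-7 + 5)] = 4/15


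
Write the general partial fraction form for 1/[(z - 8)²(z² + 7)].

Repeated linear + quadratic: P/(z - 8) + Q/(z - 8)² + (Rz + S)/(z² + 7)


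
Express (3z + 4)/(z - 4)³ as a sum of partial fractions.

(3z + 4) = α(z - 4)² + β(z - 4) + γ. At z = 4: γ = 3·4 + 4 = 16. Coefficients: α = 0, β = 3
Result: 3/(z - 4)² + 16/(z - 4)³


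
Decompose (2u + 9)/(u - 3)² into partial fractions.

(2u + 9) = α(u - 3) + β. At u = 3: β = 2·3 + 9 = 15. Coeff of u: α = 2
Result: 2/(u - 3) + 15/(u - 3)²


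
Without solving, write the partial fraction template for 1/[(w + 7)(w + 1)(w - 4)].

Three distinct linear factors: A/(w + 7) + B/(w + 1) + C/(w - 4)


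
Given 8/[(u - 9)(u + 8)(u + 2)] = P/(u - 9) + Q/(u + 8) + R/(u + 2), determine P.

Cover-up at u = 9: P = 8/[(9 + 8)(9 + 2)] = 8/[(17)(11)] = 8/187


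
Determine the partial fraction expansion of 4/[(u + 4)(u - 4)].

4/(u + 4)(u - 4) = P/(u + 4) + Q/(u - 4). P = 4/(-4 - 4) = -1/2, Q = 4/(4 + 4) = 1/2
Result: (-1/2)/(u + 4) + (1/2)/(u - 4)


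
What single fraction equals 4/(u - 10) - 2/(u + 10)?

Common denominator (u - 10)(u + 10). Numerator: 4(u + 10) - 2(u - 10) = (4u + 40) - (2u - 20) = 2u + 60
Result: (2u + 60)/[(u - 10)(u + 10)]


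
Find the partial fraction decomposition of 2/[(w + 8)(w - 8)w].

Using cover-up method: α = 1/64, β = 1/64, γ = -1/32
Result: (1/64)/(w + 8) + (1/64)/(w - 8) - (1/32)/w


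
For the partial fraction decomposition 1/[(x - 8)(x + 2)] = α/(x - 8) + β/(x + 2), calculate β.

Cover-up at x = -2: β = 1/(-2 - 8) = -1/10


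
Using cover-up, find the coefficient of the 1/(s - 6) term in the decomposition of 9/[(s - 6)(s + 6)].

Cover (s - 6), set s=6: 9/((s + 6) at s=6) = 9/(12) = 3/4


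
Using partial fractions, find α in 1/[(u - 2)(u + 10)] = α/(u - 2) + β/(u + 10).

Cover-up at u = 2: α = 1/(2 + 10) = 1/12


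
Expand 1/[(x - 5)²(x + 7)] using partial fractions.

Cover-up at x=-7: C = 1/(-7 - 5)² = 1/144. Cover-up at x=5: B = 1/(5 + 7) = 1/12. Comparing x² coeff: A = -C = -1/144
Result: (-1/144)/(x - 5) + (1/12)/(x - 5)² + (1/144)/(x + 7)


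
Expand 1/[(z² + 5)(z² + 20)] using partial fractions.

Coefficient matching gives P = R = 0, Q = 1/(20-5) = 1/15, S = -Q = -1/15
Result: (1/15)/(z² + 5) - (1/15)/(z² + 20)


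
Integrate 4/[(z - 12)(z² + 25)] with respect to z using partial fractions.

Cover-up at z=12: P = 4/(12²+25) = 4/169. Coeff matching: Q = -4/169, R = -48/169. Decomposition: (4/169)/(z - 12) - ((4/169)z + 48/169)/(z² + 25). Integrate: linear → ln, quadratic → (1/2)ln + arctan: (4/169) ln|(z - 12)| - (2/169) ln(z² + 25) - (48/845) arctan(z/5) + C


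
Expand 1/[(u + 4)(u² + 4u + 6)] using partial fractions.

Cover-up at u = -4: α = 1/((-4)² + 4·(-4) + 6) = 1/6. Then β = -α = -1/6, γ = -α·(4 - 4) = 0
Result: (1/6)/(u + 4) - ((1/6)u)/(u² + 4u + 6)


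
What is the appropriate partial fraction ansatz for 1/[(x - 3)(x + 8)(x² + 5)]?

Two linear + quadratic: A/(x - 3) + B/(x + 8) + (Cx + D)/(x² + 5)


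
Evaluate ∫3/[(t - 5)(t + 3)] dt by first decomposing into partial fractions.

Decompose: 3/[(t - 5)(t + 3)] = (3/8)/(t - 5) - (3/8)/(t + 3). Integrate each term: (3/8) ln|(t - 5)| - (3/8) ln|(t + 3)| + C


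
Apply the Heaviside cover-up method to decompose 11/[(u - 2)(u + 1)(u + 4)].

Cover (u - 2), u=2: α = 11/[(2 + 1)(2 + 4)] = 11/18. Cover (u + 1), u=-1: β = 11/[(-1 - 2)(-1 + 4)] = -11/9. Cover (u + 4), u=-4: γ = 11/[(-4 - 2)(-4 + 1)] = 11/18.
Result: (11/18)/(u - 2) - (11/9)/(u + 1) + (11/18)/(u + 4)


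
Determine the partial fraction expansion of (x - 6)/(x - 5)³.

(x - 6) = α(x - 5)² + β(x - 5) + γ. At x = 5: γ = 1·5 - 6 = -1. Coefficients: α = 0, β = 1
Result: 1/(x - 5)² - 1/(x - 5)³


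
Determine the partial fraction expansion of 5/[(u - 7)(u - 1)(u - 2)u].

Using Heaviside cover-up: (1/42)/(u - 7) + (5/6)/(u - 1) - (1/2)/(u - 2) - (5/14)/u


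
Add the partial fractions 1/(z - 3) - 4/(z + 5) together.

Common denominator (z - 3)(z + 5). Numerator: 1(z + 5) - 4(z - 3) = (z + 5) - (4z - 12) = -3z + 17
Result: (-3z + 17)/[(z - 3)(z + 5)]


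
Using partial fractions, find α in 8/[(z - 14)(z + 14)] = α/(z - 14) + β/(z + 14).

Cover-up at z = 14: α = 8/(14 + 14) = 8/28 = 2/7


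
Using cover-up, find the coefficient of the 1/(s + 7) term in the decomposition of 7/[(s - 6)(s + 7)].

Cover (s + 7), set s=-7: 7/((s - 6) at s=-7) = 7/(-13) = -7/13


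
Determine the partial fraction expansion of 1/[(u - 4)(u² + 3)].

Cover-up at u = 4: P = 1/(4² + 3) = 1/19. Then Q = -P = -1/19, R = -P·(0 + 4) = -4/19
Result: (1/19)/(u - 4) - ((1/19)u + 4/19)/(u² + 3)


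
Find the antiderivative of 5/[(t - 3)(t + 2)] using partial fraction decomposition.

Decompose: 5/[(t - 3)(t + 2)] = 1/(t - 3) - 1/(t + 2). Integrate each term: ln|(t - 3)| - ln|(t + 2)| + C


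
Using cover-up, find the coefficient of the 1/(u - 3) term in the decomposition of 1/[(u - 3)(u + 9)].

Cover (u - 3), set u=3: 1/((u + 9) at u=3) = 1/(12) = 1/12


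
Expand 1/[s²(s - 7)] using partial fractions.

Cover-up at s=7: R = 1/(7 - 0)² = 1/49. Cover-up at s=0: Q = 1/(0 - 7) = -1/7. Comparing s² coeff: P = -R = -1/49
Result: (-1/49)/s - (1/7)/s² + (1/49)/(s - 7)


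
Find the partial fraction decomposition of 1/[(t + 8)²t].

Cover-up at t=0: γ = 1/(0 + 8)² = 1/64. Cover-up at t=-8: β = 1/(-8 - 0) = -1/8. Comparing t² coeff: α = -γ = -1/64
Result: (-1/64)/(t + 8) - (1/8)/(t + 8)² + (1/64)/t


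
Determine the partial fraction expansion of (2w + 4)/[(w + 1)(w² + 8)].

At w=-1: α = (2·(-1) + 4)/((-1)² + 8) = 2/9. β = -α = -2/9, γ = 2 - (-1)·α = 20/9
Result: (2/9)/(w + 1) - ((2/9)w - 20/9)/(w² + 8)


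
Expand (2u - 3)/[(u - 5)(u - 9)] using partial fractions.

At u=5: A = (2·5 - 3)/(5 - 9) = -7/4. At u=9: B = (2·9 - 3)/(9 - 5) = 15/4
Result: (-7/4)/(u - 5) + (15/4)/(u - 9)


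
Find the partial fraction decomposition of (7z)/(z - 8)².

(7z) = P(z - 8) + Q. At z = 8: Q = 7·8 + 0 = 56. Coeff of z: P = 7
Result: 7/(z - 8) + 56/(z - 8)²


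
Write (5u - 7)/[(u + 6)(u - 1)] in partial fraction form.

At u=-6: α = (5·(-6) - 7)/(-6 - 1) = 37/7. At u=1: β = (5·1 - 7)/(1 + 6) = -2/7
Result: (37/7)/(u + 6) - (2/7)/(u - 1)


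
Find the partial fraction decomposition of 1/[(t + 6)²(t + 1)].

Cover-up at t=-1: R = 1/(-1 + 6)² = 1/25. Cover-up at t=-6: Q = 1/(-6 + 1) = -1/5. Comparing t² coeff: P = -R = -1/25
Result: (-1/25)/(t + 6) - (1/5)/(t + 6)² + (1/25)/(t + 1)


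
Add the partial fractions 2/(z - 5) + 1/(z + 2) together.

Common denominator (z - 5)(z + 2). Numerator: 2(z + 2) + 1(z - 5) = (2z + 4) + (z - 5) = 3z - 1
Result: (3z - 1)/[(z - 5)(z + 2)]


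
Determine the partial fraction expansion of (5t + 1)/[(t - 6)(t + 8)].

At t=6: A = (5·6 + 1)/(6 + 8) = 31/14. At t=-8: B = (5·(-8) + 1)/(-8 - 6) = 39/14
Result: (31/14)/(t - 6) + (39/14)/(t + 8)


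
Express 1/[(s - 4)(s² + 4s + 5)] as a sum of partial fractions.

Cover-up at s = 4: α = 1/(4² + 4·4 + 5) = 1/37. Then β = -α = -1/37, γ = -α·(4 + 4) = -8/37
Result: (1/37)/(s - 4) - ((1/37)s + 8/37)/(s² + 4s + 5)


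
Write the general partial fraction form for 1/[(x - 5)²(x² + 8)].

Repeated linear + quadratic: α/(x - 5) + β/(x - 5)² + (γx + δ)/(x² + 8)


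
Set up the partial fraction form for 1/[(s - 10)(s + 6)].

Distinct linear factors: P/(s - 10) + Q/(s + 6)


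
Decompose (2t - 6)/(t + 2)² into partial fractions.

(2t - 6) = A(t + 2) + B. At t = -2: B = 2·(-2) - 6 = -10. Coeff of t: A = 2
Result: 2/(t + 2) - 10/(t + 2)²


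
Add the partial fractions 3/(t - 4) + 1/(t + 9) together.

Common denominator (t - 4)(t + 9). Numerator: 3(t + 9) + 1(t - 4) = (3t + 27) + (t - 4) = 4t + 23
Result: (4t + 23)/[(t - 4)(t + 9)]


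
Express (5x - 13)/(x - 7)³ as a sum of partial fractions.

(5x - 13) = A(x - 7)² + B(x - 7) + C. At x = 7: C = 5·7 - 13 = 22. Coefficients: A = 0, B = 5
Result: 5/(x - 7)² + 22/(x - 7)³


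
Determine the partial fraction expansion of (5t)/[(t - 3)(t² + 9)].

At t=3: P = (5·3 + 0)/(3² + 9) = 5/6. Q = -P = -5/6, R = 5 - 3·P = 5/2
Result: (5/6)/(t - 3) - ((5/6)t - 5/2)/(t² + 9)


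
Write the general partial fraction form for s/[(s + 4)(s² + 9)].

Linear + irreducible quadratic: A/(s + 4) + (Bs + C)/(s² + 9)


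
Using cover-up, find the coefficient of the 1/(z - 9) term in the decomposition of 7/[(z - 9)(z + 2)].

Cover (z - 9), set z=9: 7/((z + 2) at z=9) = 7/(11) = 7/11


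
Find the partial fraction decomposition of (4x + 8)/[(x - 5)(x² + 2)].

At x=5: P = (4·5 + 8)/(5² + 2) = 28/27. Q = -P = -28/27, R = 4 - 5·P = -32/27
Result: (28/27)/(x - 5) - ((28/27)x + 32/27)/(x² + 2)


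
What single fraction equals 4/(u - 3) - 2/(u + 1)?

Common denominator (u - 3)(u + 1). Numerator: 4(u + 1) - 2(u - 3) = (4u + 4) - (2u - 6) = 2u + 10
Result: (2u + 10)/[(u - 3)(u + 1)]


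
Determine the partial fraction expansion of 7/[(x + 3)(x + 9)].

7/(x + 3)(x + 9) = α/(x + 3) + β/(x + 9). α = 7/(-3 + 9) = 7/6, β = 7/(-9 + 3) = -7/6
Result: (7/6)/(x + 3) - (7/6)/(x + 9)


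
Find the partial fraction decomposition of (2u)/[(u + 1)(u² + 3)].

At u=-1: P = (2·(-1) + 0)/((-1)² + 3) = -1/2. Q = -P = 1/2, R = 2 - (-1)·P = 3/2
Result: (-1/2)/(u + 1) + ((1/2)u + 3/2)/(u² + 3)


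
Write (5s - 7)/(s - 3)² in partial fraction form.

(5s - 7) = A(s - 3) + B. At s = 3: B = 5·3 - 7 = 8. Coeff of s: A = 5
Result: 5/(s - 3) + 8/(s - 3)²


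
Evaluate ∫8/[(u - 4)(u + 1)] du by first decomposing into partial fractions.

Decompose: 8/[(u - 4)(u + 1)] = (8/5)/(u - 4) - (8/5)/(u + 1). Integrate each term: (8/5) ln|(u - 4)| - (8/5) ln|(u + 1)| + C


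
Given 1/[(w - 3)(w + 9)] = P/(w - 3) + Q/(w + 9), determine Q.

Cover-up at w = -9: Q = 1/(-9 - 3) = -1/12


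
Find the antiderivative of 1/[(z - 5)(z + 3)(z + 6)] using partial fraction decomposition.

Cover-up: α = 1/88, β = -1/24, γ = 1/33. Decomposition: (1/88)/(z - 5) - (1/24)/(z + 3) + (1/33)/(z + 6). Integrate each term: (1/88) ln|(z - 5)| - (1/24) ln|(z + 3)| + (1/33) ln|(z + 6)| + C


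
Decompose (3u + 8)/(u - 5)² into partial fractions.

(3u + 8) = P(u - 5) + Q. At u = 5: Q = 3·5 + 8 = 23. Coeff of u: P = 3
Result: 3/(u - 5) + 23/(u - 5)²


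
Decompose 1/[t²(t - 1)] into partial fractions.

Cover-up at t=1: C = 1/(1 - 0)² = 1. Cover-up at t=0: B = 1/(0 - 1) = -1. Comparing t² coeff: A = -C = -1
Result: -1/t - 1/t² + 1/(t - 1)


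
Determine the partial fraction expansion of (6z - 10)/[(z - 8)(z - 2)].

At z=8: α = (6·8 - 10)/(8 - 2) = 19/3. At z=2: β = (6·2 - 10)/(2 - 8) = -1/3
Result: (19/3)/(z - 8) - (1/3)/(z - 2)


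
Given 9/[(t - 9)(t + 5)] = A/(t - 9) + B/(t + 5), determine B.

Cover-up at t = -5: B = 9/(-5 - 9) = -9/14


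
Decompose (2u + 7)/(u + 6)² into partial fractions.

(2u + 7) = P(u + 6) + Q. At u = -6: Q = 2·(-6) + 7 = -5. Coeff of u: P = 2
Result: 2/(u + 6) - 5/(u + 6)²


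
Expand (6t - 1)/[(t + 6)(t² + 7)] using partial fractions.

At t=-6: A = (6·(-6) - 1)/((-6)² + 7) = -37/43. B = -A = 37/43, C = 6 - (-6)·A = 36/43
Result: (-37/43)/(t + 6) + ((37/43)t + 36/43)/(t² + 7)


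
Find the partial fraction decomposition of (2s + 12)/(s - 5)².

(2s + 12) = P(s - 5) + Q. At s = 5: Q = 2·5 + 12 = 22. Coeff of s: P = 2
Result: 2/(s - 5) + 22/(s - 5)²


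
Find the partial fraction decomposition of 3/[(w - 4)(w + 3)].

3/(w - 4)(w + 3) = P/(w - 4) + Q/(w + 3). P = 3/(4 + 3) = 3/7, Q = 3/(-3 - 4) = -3/7
Result: (3/7)/(w - 4) - (3/7)/(w + 3)


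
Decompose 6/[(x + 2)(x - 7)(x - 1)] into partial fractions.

Using cover-up method: α = 2/9, β = 1/9, γ = -1/3
Result: (2/9)/(x + 2) + (1/9)/(x - 7) - (1/3)/(x - 1)


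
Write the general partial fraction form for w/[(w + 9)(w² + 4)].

Linear + irreducible quadratic: A/(w + 9) + (Bw + C)/(w² + 4)


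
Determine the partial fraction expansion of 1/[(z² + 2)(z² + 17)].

Coefficient matching gives P = R = 0, Q = 1/(17-2) = 1/15, S = -Q = -1/15
Result: (1/15)/(z² + 2) - (1/15)/(z² + 17)


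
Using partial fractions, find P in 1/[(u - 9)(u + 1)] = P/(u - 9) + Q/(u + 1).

Cover-up at u = 9: P = 1/(9 + 1) = 1/10


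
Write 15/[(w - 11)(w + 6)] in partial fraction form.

15/(w - 11)(w + 6) = P/(w - 11) + Q/(w + 6). P = 15/(11 + 6) = 15/17, Q = 15/(-6 - 11) = -15/17
Result: (15/17)/(w - 11) - (15/17)/(w + 6)


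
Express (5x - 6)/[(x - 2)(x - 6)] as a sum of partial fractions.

At x=2: α = (5·2 - 6)/(2 - 6) = -1. At x=6: β = (5·6 - 6)/(6 - 2) = 6
Result: -1/(x - 2) + 6/(x - 6)


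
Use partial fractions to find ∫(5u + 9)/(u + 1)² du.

Decompose: A = 5, B = 5·(-1) + 9 = 4, so (5u + 9)/(u + 1)² = 5/(u + 1) + 4/(u + 1)². Integrate: ∫ A/(u + 1) du = 5 ln|(u + 1)|; ∫ B/(u + 1)² du = -4/(u + 1). Sum: 5 ln|(u + 1)| - 4/(u + 1) + C


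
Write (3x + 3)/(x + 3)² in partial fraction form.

(3x + 3) = A(x + 3) + B. At x = -3: B = 3·(-3) + 3 = -6. Coeff of x: A = 3
Result: 3/(x + 3) - 6/(x + 3)²


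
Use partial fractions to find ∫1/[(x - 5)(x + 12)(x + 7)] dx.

Cover-up: α = 1/204, β = 1/85, γ = -1/60. Decomposition: (1/204)/(x - 5) + (1/85)/(x + 12) - (1/60)/(x + 7). Integrate each term: (1/204) ln|(x - 5)| + (1/85) ln|(x + 12)| - (1/60) ln|(x + 7)| + C


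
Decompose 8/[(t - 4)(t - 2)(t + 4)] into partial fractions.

Using cover-up method: P = 1/2, Q = -2/3, R = 1/6
Result: (1/2)/(t - 4) - (2/3)/(t - 2) + (1/6)/(t + 4)


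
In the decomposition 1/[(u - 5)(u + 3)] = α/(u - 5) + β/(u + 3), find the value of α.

Cover-up at u = 5: α = 1/(5 + 3) = 1/8


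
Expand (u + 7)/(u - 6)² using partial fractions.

(u + 7) = α(u - 6) + β. At u = 6: β = 1·6 + 7 = 13. Coeff of u: α = 1
Result: 1/(u - 6) + 13/(u - 6)²


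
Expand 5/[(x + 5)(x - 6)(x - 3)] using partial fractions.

Using cover-up method: P = 5/88, Q = 5/33, R = -5/24
Result: (5/88)/(x + 5) + (5/33)/(x - 6) - (5/24)/(x - 3)


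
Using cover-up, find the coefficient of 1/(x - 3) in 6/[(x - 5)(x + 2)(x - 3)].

Cover (x - 3), set x=3: 6/[(3 - 5)(3 + 2)] = -3/5


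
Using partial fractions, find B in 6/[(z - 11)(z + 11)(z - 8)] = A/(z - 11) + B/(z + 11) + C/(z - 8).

Cover-up at z = -11: B = 6/[(-11 - 11)(-11 - 8)] = 6/[(-22)(-19)] = 6/418 = 3/209


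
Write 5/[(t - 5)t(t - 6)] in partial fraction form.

Using cover-up method: α = -1, β = 1/6, γ = 5/6
Result: -1/(t - 5) + (1/6)/t + (5/6)/(t - 6)


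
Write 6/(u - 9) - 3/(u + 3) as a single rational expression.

Common denominator (u - 9)(u + 3). Numerator: 6(u + 3) - 3(u - 9) = (6u + 18) - (3u - 27) = 3u + 45
Result: (3u + 45)/[(u - 9)(u + 3)]


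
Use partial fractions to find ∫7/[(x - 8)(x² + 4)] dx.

Cover-up at x=8: α = 7/(8²+4) = 7/68. Coeff matching: β = -7/68, γ = -14/17. Decomposition: (7/68)/(x - 8) - ((7/68)x + 14/17)/(x² + 4). Integrate: linear → ln, quadratic → (1/2)ln + arctan: (7/68) ln|(x - 8)| - (7/136) ln(x² + 4) - (7/17) arctan(x/2) + C


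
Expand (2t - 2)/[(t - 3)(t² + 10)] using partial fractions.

At t=3: α = (2·3 - 2)/(3² + 10) = 4/19. β = -α = -4/19, γ = 2 - 3·α = 26/19
Result: (4/19)/(t - 3) - ((4/19)t - 26/19)/(t² + 10)


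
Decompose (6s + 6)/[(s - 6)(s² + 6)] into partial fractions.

At s=6: P = (6·6 + 6)/(6² + 6) = 1. Q = -P = -1, R = 6 - 6·P = 0
Result: 1/(s - 6) - (s)/(s² + 6)


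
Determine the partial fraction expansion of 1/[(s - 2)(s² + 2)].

Cover-up at s = 2: α = 1/(2² + 2) = 1/6. Then β = -α = -1/6, γ = -α·(0 + 2) = -1/3
Result: (1/6)/(s - 2) - ((1/6)s + 1/3)/(s² + 2)


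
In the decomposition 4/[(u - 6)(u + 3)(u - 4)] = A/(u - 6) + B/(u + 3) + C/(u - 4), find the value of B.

Cover-up at u = -3: B = 4/[(-3 - 6)(-3 - 4)] = 4/[(-9)(-7)] = 4/63


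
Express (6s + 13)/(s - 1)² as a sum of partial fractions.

(6s + 13) = P(s - 1) + Q. At s = 1: Q = 6·1 + 13 = 19. Coeff of s: P = 6
Result: 6/(s - 1) + 19/(s - 1)²


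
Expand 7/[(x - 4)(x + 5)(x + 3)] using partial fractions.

Using cover-up method: A = 1/9, B = 7/18, C = -1/2
Result: (1/9)/(x - 4) + (7/18)/(x + 5) - (1/2)/(x + 3)


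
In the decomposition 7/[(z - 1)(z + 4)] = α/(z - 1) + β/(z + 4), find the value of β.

Cover-up at z = -4: β = 7/(-4 - 1) = -7/5


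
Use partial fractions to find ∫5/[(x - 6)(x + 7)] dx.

Decompose: 5/[(x - 6)(x + 7)] = (5/13)/(x - 6) - (5/13)/(x + 7). Integrate each term: (5/13) ln|(x - 6)| - (5/13) ln|(x + 7)| + C


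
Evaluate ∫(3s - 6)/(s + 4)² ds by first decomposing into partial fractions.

Decompose: α = 3, β = 3·(-4) - 6 = -18, so (3s - 6)/(s + 4)² = 3/(s + 4) - 18/(s + 4)². Integrate: ∫ α/(s + 4) ds = 3 ln|(s + 4)|; ∫ β/(s + 4)² ds = 18/(s + 4). Sum: 3 ln|(s + 4)| + 18/(s + 4) + C


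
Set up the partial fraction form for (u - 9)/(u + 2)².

Repeated linear factor: α/(u + 2) + β/(u + 2)²


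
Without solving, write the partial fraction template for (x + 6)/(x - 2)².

Repeated linear factor: A/(x - 2) + B/(x - 2)²


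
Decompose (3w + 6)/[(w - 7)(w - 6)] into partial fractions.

At w=7: α = (3·7 + 6)/(7 - 6) = 27. At w=6: β = (3·6 + 6)/(6 - 7) = -24
Result: 27/(w - 7) - 24/(w - 6)


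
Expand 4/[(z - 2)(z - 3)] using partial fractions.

4/(z - 2)(z - 3) = A/(z - 2) + B/(z - 3). A = 4/(2 - 3) = -4, B = 4/(3 - 2) = 4
Result: -4/(z - 2) + 4/(z - 3)


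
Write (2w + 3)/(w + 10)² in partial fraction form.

(2w + 3) = P(w + 10) + Q. At w = -10: Q = 2·(-10) + 3 = -17. Coeff of w: P = 2
Result: 2/(w + 10) - 17/(w + 10)²


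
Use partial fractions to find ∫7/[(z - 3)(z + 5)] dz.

Decompose: 7/[(z - 3)(z + 5)] = (7/8)/(z - 3) - (7/8)/(z + 5). Integrate each term: (7/8) ln|(z - 3)| - (7/8) ln|(z + 5)| + C


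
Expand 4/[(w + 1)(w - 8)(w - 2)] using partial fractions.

Using cover-up method: P = 4/27, Q = 2/27, R = -2/9
Result: (4/27)/(w + 1) + (2/27)/(w - 8) - (2/9)/(w - 2)


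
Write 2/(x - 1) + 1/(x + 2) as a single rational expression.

Common denominator (x - 1)(x + 2). Numerator: 2(x + 2) + 1(x - 1) = (2x + 4) + (x - 1) = 3x + 3
Result: (3x + 3)/[(x - 1)(x + 2)]


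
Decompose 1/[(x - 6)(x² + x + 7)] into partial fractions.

Cover-up at x = 6: α = 1/(6² + 1·6 + 7) = 1/49. Then β = -α = -1/49, γ = -α·(1 + 6) = -1/7
Result: (1/49)/(x - 6) - ((1/49)x + 1/7)/(x² + x + 7)


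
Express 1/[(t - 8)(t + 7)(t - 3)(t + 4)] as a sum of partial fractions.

Using Heaviside cover-up: (1/900)/(t - 8) - (1/450)/(t + 7) - (1/350)/(t - 3) + (1/252)/(t + 4)


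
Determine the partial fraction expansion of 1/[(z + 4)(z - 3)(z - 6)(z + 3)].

Using Heaviside cover-up: (-1/70)/(z + 4) - (1/126)/(z - 3) + (1/270)/(z - 6) + (1/54)/(z + 3)


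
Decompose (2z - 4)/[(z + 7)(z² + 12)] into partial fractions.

At z=-7: α = (2·(-7) - 4)/((-7)² + 12) = -18/61. β = -α = 18/61, γ = 2 - (-7)·α = -4/61
Result: (-18/61)/(z + 7) + ((18/61)z - 4/61)/(z² + 12)


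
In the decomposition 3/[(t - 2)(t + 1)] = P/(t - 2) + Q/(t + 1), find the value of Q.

Cover-up at t = -1: Q = 3/(-1 - 2) = -3/3 = -1


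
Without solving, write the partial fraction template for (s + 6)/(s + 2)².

Repeated linear factor: α/(s + 2) + β/(s + 2)²


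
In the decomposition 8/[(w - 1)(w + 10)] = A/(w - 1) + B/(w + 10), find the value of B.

Cover-up at w = -10: B = 8/(-10 - 1) = -8/11


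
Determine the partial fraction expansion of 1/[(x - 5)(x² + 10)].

Cover-up at x = 5: A = 1/(5² + 10) = 1/35. Then B = -A = -1/35, C = -A·(0 + 5) = -1/7
Result: (1/35)/(x - 5) - ((1/35)x + 1/7)/(x² + 10)


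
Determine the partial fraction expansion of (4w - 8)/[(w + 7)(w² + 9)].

At w=-7: P = (4·(-7) - 8)/((-7)² + 9) = -18/29. Q = -P = 18/29, R = 4 - (-7)·P = -10/29
Result: (-18/29)/(w + 7) + ((18/29)w - 10/29)/(w² + 9)


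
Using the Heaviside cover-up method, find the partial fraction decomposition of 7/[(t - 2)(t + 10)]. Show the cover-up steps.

Cover (t - 2): set t=2, get P = 7/(2 + 10) = 7/12. Cover (t + 10): set t=-10, get Q = 7/(-10 - 2) = -7/12.
Result: (7/12)/(t - 2) - (7/12)/(t + 10)


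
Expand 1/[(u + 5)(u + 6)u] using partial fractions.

Using cover-up method: A = -1/5, B = 1/6, C = 1/30
Result: (-1/5)/(u + 5) + (1/6)/(u + 6) + (1/30)/u


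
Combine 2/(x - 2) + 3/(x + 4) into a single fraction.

Common denominator (x - 2)(x + 4). Numerator: 2(x + 4) + 3(x - 2) = (2x + 8) + (3x - 6) = 5x + 2
Result: (5x + 2)/[(x - 2)(x + 4)]


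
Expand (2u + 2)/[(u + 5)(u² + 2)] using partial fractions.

At u=-5: A = (2·(-5) + 2)/((-5)² + 2) = -8/27. B = -A = 8/27, C = 2 - (-5)·A = 14/27
Result: (-8/27)/(u + 5) + ((8/27)u + 14/27)/(u² + 2)


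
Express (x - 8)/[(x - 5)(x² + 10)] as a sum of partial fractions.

At x=5: A = (1·5 - 8)/(5² + 10) = -3/35. B = -A = 3/35, C = 1 - 5·A = 10/7
Result: (-3/35)/(x - 5) + ((3/35)x + 10/7)/(x² + 10)


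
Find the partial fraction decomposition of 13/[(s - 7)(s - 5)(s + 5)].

Using cover-up method: P = 13/24, Q = -13/20, R = 13/120
Result: (13/24)/(s - 7) - (13/20)/(s - 5) + (13/120)/(s + 5)


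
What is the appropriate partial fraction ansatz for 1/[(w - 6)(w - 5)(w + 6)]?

Three distinct linear factors: α/(w - 6) + β/(w - 5) + γ/(w + 6)


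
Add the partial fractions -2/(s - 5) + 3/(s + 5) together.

Common denominator (s - 5)(s + 5). Numerator: -2(s + 5) + 3(s - 5) = (-2s - 10) + (3s - 15) = s - 25
Result: (s - 25)/[(s - 5)(s + 5)]


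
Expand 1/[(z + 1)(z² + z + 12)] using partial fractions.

Cover-up at z = -1: α = 1/((-1)² + 1·(-1) + 12) = 1/12. Then β = -α = -1/12, γ = -α·(1 - 1) = 0
Result: (1/12)/(z + 1) - ((1/12)z)/(z² + z + 12)


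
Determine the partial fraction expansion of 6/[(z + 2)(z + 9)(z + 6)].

Using cover-up method: α = 3/14, β = 2/7, γ = -1/2
Result: (3/14)/(z + 2) + (2/7)/(z + 9) - (1/2)/(z + 6)


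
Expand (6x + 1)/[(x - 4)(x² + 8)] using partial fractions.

At x=4: A = (6·4 + 1)/(4² + 8) = 25/24. B = -A = -25/24, C = 6 - 4·A = 11/6
Result: (25/24)/(x - 4) - ((25/24)x - 11/6)/(x² + 8)
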